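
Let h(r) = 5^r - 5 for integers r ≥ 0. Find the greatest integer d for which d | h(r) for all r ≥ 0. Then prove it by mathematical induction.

d = 4

Computing the first values: h(0) = -4 and h(1) = 0; gcd(-4, 0) = 4, so d ≤ 4.
We prove 4 | 5^r - 5 for all r ≥ 0 by induction on r.
For the base case r = 0: h(0) = -4 = 4·(-1), so 4 | h(0).
Inductive step: suppose the statement holds for some i ≥ 0, i.e. 4 | h(i). Then
h(i+1) = 5^(i+1) - 5 = 5·(5^i - 5) + 20 = 5·h(i) + 20. The first term is divisible by 4 by the inductive hypothesis, and 20 is divisible by 4. Hence 4 | h(i+1).
Hence, by induction on r, the claim holds for every r ≥ 0.
Therefore the largest such d is 4.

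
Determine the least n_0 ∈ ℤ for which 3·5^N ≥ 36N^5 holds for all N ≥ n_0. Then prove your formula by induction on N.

At N = 8: 1171875 < 1179648, so the inequality fails and n_0 ≥ 9. We prove 3·5^N ≥ 36N^5 for all N ≥ 9.
Base case (N = 9): 3·5^N = 5859375 and 36N^5 = 2125764, so 5859375 ≥ 2125764.
For the inductive step, assume it holds for an arbitrary i ≥ 9, so 3·5^i ≥ 36i^5.
Then 3·5^(i + 1) = 5·(3·5^i) ≥ 5·(36i^5).
Also, for i ≥ 9 we have 5·(36i^5) ≥ 36(i+1)^5, since 5 ≥ (1 + 1/i)^5 for all i ≥ 9.
Combining, 3·5^(i + 1) ≥ 36(i+1)^5.
By induction, the statement is established for all N ≥ 9.
Hence the smallest such n_0 is 9.

n_0 = 9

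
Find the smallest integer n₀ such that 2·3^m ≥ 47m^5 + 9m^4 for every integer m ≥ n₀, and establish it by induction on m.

n₀ = 16

At m = 15: 28697814 < 36146250, so the inequality fails and n₀ ≥ 16. We prove 2·3^m ≥ 47m^5 + 9m^4 for all m ≥ 16.
For the base case m = 16: 2·3^m = 86093442 and 47m^5 + 9m^4 = 49872896, so 86093442 ≥ 49872896.
For the inductive step, assume it holds for an arbitrary i ≥ 16, so 2·3^i ≥ 47i^5 + 9i^4.
Then 2·3^(i + 1) = 3·(2·3^i) ≥ 3·(47i^5 + 9i^4).
Also, for i ≥ 16 we have 3·(47i^5 + 9i^4) ≥ 47(i+1)^5 + 9(i+1)^4, since 3·(47i^5 + 9i^4) − (47(i+1)^5 + 9(i+1)^4) = 94i^5 - 217i^4 - 506i^3 - 524i^2 - 271i - 56, which is nonnegative for all i ≥ 16.
Combining, 2·3^(i + 1) ≥ 47(i+1)^5 + 9(i+1)^4.
By the principle of mathematical induction, the result holds for all m ≥ 16.
Hence the smallest such n₀ is 16.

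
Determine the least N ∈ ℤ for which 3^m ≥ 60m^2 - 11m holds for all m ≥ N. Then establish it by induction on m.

N = 8

At m = 7: 2187 < 2863, so the inequality fails and N ≥ 8. We prove 3^m ≥ 60m^2 - 11m for all m ≥ 8.
For the base case m = 8: 3^m = 6561 and 60m^2 - 11m = 3752, so 6561 ≥ 3752.
Suppose the result is true for m = k, so 3^k ≥ 60k^2 - 11k.
Then 3^(k + 1) = 3·(3^k) ≥ 3·(60k^2 - 11k).
Also, for k ≥ 8 we have 3·(60k^2 - 11k) ≥ 60(k+1)^2 - 11(k+1), since 3·(60k^2 - 11k) − (60(k+1)^2 - 11(k+1)) = 120k^2 - 142k - 49, which is nonnegative for all k ≥ 8.
Combining, 3^(k + 1) ≥ 60(k+1)^2 - 11(k+1).
By the principle of mathematical induction, the result holds for all m ≥ 8.
Hence the smallest such N is 8.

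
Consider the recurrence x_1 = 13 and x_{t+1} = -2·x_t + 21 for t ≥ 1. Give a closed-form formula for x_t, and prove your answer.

x_t = -3(-2)^t + 7

Computing the first terms: x_1 = 13, x_2 = -5, x_3 = 31. This suggests x_t = -3(-2)^t + 7.
Base case (t = 1): the formula gives 13 = 13 = x_1.
Inductive step: assume the claim holds for t = j, so x_j = -3(-2)^j + 7.
Then x_{j+1} = -2·x_j + 21 = -2·(-3(-2)^j + 7) + 21 = -3(-2)^(j + 1) + 7,
which is the claimed formula at t = j+1.
By the principle of mathematical induction, the result holds for all t ≥ 1.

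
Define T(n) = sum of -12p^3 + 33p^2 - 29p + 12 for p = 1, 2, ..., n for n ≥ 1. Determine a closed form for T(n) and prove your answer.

We claim T(n) = -n(3n^3 - 5n^2 + n - 3) for all n ≥ 1.
When n = 1: T(1) = 4, and the closed form gives 4. They agree.
For the inductive step, assume it holds for an arbitrary p ≥ 1, so T(p) = p(-3p^3 + 5p^2 - p + 3).
Then T(p+1) = T(p) + (-12p^3 - 3p^2 + p + 4) = (p(-3p^3 + 5p^2 - p + 3)) + (-12p^3 - 3p^2 + p + 4).
Simplifying, T(p+1) = -(p + 1)(3p^3 + 4p^2 - 4) = -(p+1)(3(p+1)^3 - 5(p+1)^2 + (p+1) - 3),
which is the closed form with n = p+1.
By the principle of mathematical induction, the result holds for all n ≥ 1.

T(n) = -n(3n^3 - 5n^2 + n - 3)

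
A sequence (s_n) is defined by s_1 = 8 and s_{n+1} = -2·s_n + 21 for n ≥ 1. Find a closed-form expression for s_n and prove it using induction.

s_n = (-2)^(n - 1) + 7

Computing the first terms: s_1 = 8, s_2 = 5, s_3 = 11. This suggests s_n = (-2)^(n - 1) + 7.
When n = 1: the formula gives 8 = 8 = s_1.
Inductive step: suppose the statement holds for some m ≥ 1, so s_m = (-2)^(m - 1) + 7.
Then s_{m+1} = -2·s_m + 21 = -2·((-2)^(m - 1) + 7) + 21 = (-2)^m + 7 = (-2)^((m+1) - 1) + 7,
which is the claimed formula at n = m+1.
By the principle of mathematical induction, the result holds for all n ≥ 1.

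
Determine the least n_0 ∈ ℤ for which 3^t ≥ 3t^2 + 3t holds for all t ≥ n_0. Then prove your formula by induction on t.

At t = 3: 27 < 36, so the inequality fails and n_0 ≥ 4. We prove 3^t ≥ 3t^2 + 3t for all t ≥ 4.
When t = 4: 3^t = 81 and 3t^2 + 3t = 60, so 81 ≥ 60.
Inductive step: suppose the statement holds for some p ≥ 4, so 3^p ≥ 3p^2 + 3p.
Then 3^(p + 1) = 3·(3^p) ≥ 3·(3p^2 + 3p).
Also, for p ≥ 4 we have 3·(3p^2 + 3p) ≥ 3(p+1)^2 + 3(p+1), since 3·(3p^2 + 3p) − (3(p+1)^2 + 3(p+1)) = 6p^2 - 6, which is nonnegative for all p ≥ 4.
Combining, 3^(p + 1) ≥ 3(p+1)^2 + 3(p+1).
Hence, by induction on t, the claim holds for every t ≥ 4.
Hence the smallest such n_0 is 4.

n_0 = 4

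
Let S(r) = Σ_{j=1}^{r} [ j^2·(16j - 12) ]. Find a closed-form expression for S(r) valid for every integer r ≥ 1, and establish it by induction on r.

We claim S(r) = 2r(r + 1)(2r^2 - 1) for all r ≥ 1.
Base step (r = 1): S(1) = 4, and the closed form gives 4. They agree.
For the inductive step, assume it holds for an arbitrary j ≥ 1, so S(j) = 2j(2j^3 + 2j^2 - j - 1).
Then S(j+1) = S(j) + ((j + 1)^2·(16j + 4)) = (2j(2j^3 + 2j^2 - j - 1)) + ((j + 1)^2·(16j + 4)).
Simplifying, S(j+1) = 2(j + 1)(j + 2)(2j^2 + 4j + 1) = 2(j+1)((j+1) + 1)(2(j+1)^2 - 1),
which is the closed form with r = j+1.
Hence, by induction on r, the claim holds for every r ≥ 1.

S(r) = 2r(r + 1)(2r^2 - 1)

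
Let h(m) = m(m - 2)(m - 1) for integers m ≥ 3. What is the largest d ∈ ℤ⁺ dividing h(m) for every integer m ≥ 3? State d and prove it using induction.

Computing the first values: h(3) = 6 and h(4) = 24; gcd(6, 24) = 6, so d ≤ 6.
We prove 6 | m(m - 2)(m - 1) for all m ≥ 3 by induction on m.
For the base case m = 3: h(3) = 6 = 6·(1), so 6 | h(3).
Inductive step: assume the claim holds for m = p, i.e. 6 | h(p). Then
h(p+1) − h(p) = (p-1)·p·(p+1) − (p-2)·(p-1)·p = (p-1)·p·[(p+1) − (p-2)] = 3·(p-1)·p. The product of 2 consecutive integers is divisible by (2)! = 2, so h(p+1) − h(p) is divisible by 3·2 = 6. By the inductive hypothesis 6 | h(p), hence 6 | h(p+1).
This completes the induction.
Therefore the largest such d is 6.

d = 6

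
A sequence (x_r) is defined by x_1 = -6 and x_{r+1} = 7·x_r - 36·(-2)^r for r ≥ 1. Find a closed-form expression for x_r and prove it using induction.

Computing the first terms: x_1 = -6, x_2 = 30, x_3 = 66. This suggests x_r = (-2)^(r + 2) + 2·7^(r - 1).
When r = 1: the formula gives -6 = -6 = x_1.
For the inductive step, assume it holds for an arbitrary k ≥ 1, so x_k = (-2)^(k + 2) + 2·7^(k - 1).
Then x_{k+1} = 7·x_k - 36·(-2)^k = 7·((-2)^(k + 2) + 2·7^(k - 1)) - 36·(-2)^k = (-2)^(k + 3) + 2·7^k = (-2)^((k+1) + 2) + 2·7^((k+1) - 1),
which is the claimed formula at r = k+1.
This completes the induction.

x_r = (-2)^(r + 2) + 2·7^(r - 1)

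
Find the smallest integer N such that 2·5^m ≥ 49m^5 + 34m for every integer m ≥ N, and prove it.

N = 9

At m = 8: 781250 < 1605904, so the inequality fails and N ≥ 9. We prove 2·5^m ≥ 49m^5 + 34m for all m ≥ 9.
Base step (m = 9): 2·5^m = 3906250 and 49m^5 + 34m = 2893707, so 3906250 ≥ 2893707.
Inductive step: assume the claim holds for m = p, so 2·5^p ≥ 49p^5 + 34p.
Then 2·5^(p + 1) = 5·(2·5^p) ≥ 5·(49p^5 + 34p).
Also, for p ≥ 9 we have 5·(49p^5 + 34p) ≥ 49(p+1)^5 + 34(p+1), since 5·(49p^5 + 34p) − (49(p+1)^5 + 34(p+1)) = 196p^5 - 245p^4 - 490p^3 - 490p^2 - 109p - 83, which is nonnegative for all p ≥ 9.
Combining, 2·5^(p + 1) ≥ 49(p+1)^5 + 34(p+1).
This completes the induction.
Hence the smallest such N is 9.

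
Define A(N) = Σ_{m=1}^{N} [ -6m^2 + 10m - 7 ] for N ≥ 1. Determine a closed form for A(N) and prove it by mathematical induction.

A(N) = -N(2N^2 - 2N + 3)

We claim A(N) = -N(2N^2 - 2N + 3) for all N ≥ 1.
For the base case N = 1: A(1) = -3, and the closed form gives -3. They agree.
Suppose the result is true for N = m, so A(m) = m(-2m^2 + 2m - 3).
Then A(m+1) = A(m) + (10m - 6(m + 1)^2 + 3) = (m(-2m^2 + 2m - 3)) + (10m - 6(m + 1)^2 + 3).
Simplifying, A(m+1) = -(m + 1)(2m^2 + 2m + 3) = -(m+1)(2(m+1)^2 - 2(m+1) + 3),
which is the closed form with N = m+1.
This completes the induction.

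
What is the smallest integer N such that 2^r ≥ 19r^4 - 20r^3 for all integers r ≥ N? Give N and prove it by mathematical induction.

N = 23

At r = 22: 4194304 < 4237904, so the inequality fails and N ≥ 23. We prove 2^r ≥ 19r^4 - 20r^3 for all r ≥ 23.
For the base case r = 23: 2^r = 8388608 and 19r^4 - 20r^3 = 5073639, so 8388608 ≥ 5073639.
For the inductive step, assume it holds for an arbitrary i ≥ 23, so 2^i ≥ 19i^4 - 20i^3.
Then 2^(i + 1) = 2·(2^i) ≥ 2·(19i^4 - 20i^3).
Also, for i ≥ 23 we have 2·(19i^4 - 20i^3) ≥ 19(i+1)^4 - 20(i+1)^3, since 2·(19i^4 - 20i^3) − (19(i+1)^4 - 20(i+1)^3) = 19i^4 - 96i^3 - 54i^2 - 16i + 1, which is nonnegative for all i ≥ 23.
Combining, 2^(i + 1) ≥ 19(i+1)^4 - 20(i+1)^3.
Hence, by induction on r, the claim holds for every r ≥ 23.
Hence the smallest such N is 23.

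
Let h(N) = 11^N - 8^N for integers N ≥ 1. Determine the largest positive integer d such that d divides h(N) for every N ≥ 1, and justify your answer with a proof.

d = 3

Computing the first values: h(1) = 3 and h(2) = 57; gcd(3, 57) = 3, so d ≤ 3.
We prove 3 | 11^N - 8^N for all N ≥ 1 by induction on N.
When N = 1: h(1) = 3 = 3·(1), so 3 | h(1).
Inductive step: suppose the statement holds for some p ≥ 1, i.e. 3 | h(p). Then
11^{p+1} − 8^{p+1} = 11·11^p − 8·8^p = 11·(11^p − 8^p) + (3)·8^p. The first term is divisible by 3 by the inductive hypothesis, and the second term (3)·8^p is divisible by 3 since 3 | 3. Hence 3 | h(p+1).
Hence, by induction on N, the claim holds for every N ≥ 1.
Therefore the largest such d is 3.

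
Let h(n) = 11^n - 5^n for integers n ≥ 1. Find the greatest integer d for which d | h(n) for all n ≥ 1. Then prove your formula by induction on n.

Computing the first values: h(1) = 6 and h(2) = 96; gcd(6, 96) = 6, so d ≤ 6.
We prove 6 | 11^n - 5^n for all n ≥ 1 by induction on n.
Base case (n = 1): h(1) = 6 = 6·(1), so 6 | h(1).
For the inductive step, assume it holds for an arbitrary j ≥ 1, i.e. 6 | h(j). Then
11^{j+1} − 5^{j+1} = 11·11^j − 5·5^j = 11·(11^j − 5^j) + (6)·5^j. The first term is divisible by 6 by the inductive hypothesis, and the second term (6)·5^j is divisible by 6 since 6 | 6. Hence 6 | h(j+1).
Hence, by induction on n, the claim holds for every n ≥ 1.
Therefore the largest such d is 6.

d = 6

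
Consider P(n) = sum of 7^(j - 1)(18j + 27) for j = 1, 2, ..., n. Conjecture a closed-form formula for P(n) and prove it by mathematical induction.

We claim P(n) = 7^n(3n + 4) - 4 for all n ≥ 1.
For the base case n = 1: P(1) = 45, and the closed form gives 45. They agree.
Inductive step: suppose the statement holds for some j ≥ 1, so P(j) = 7^j(3j + 4) - 4.
Then P(j+1) = P(j) + (7^j(18j + 45)) = (7^j(3j + 4) - 4) + (7^j(18j + 45)).
Simplifying, P(j+1) = 21·7^j·j + 49·7^j - 4 = 7^(j+1)(3(j+1) + 4) - 4,
which is the closed form with n = j+1.
Hence, by induction on n, the claim holds for every n ≥ 1.

P(n) = 7^n(3n + 4) - 4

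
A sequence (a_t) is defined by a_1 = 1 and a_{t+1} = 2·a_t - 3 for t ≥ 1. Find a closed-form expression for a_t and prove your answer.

Computing the first terms: a_1 = 1, a_2 = -1, a_3 = -5. This suggests a_t = -2^t + 3.
For the base case t = 1: the formula gives 1 = 1 = a_1.
For the inductive step, assume it holds for an arbitrary p ≥ 1, so a_p = -2^p + 3.
Then a_{p+1} = 2·a_p - 3 = 2·(-2^p + 3) - 3 = -2^(p + 1) + 3,
which is the claimed formula at t = p+1.
By the principle of mathematical induction, the result holds for all t ≥ 1.

a_t = -2^t + 3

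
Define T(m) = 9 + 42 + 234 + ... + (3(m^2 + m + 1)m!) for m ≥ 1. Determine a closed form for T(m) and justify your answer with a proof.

T(m) = (3m + 3)(m + 1)! - 3

We claim T(m) = (3m + 3)(m + 1)! - 3 for all m ≥ 1.
Base case (m = 1): T(1) = 9, and the closed form gives 9. They agree.
Inductive step: suppose the statement holds for some p ≥ 1, so T(p) = (3p + 3)(p + 1)! - 3.
Then T(p+1) = T(p) + (3(p^2 + 3p + 3)(p + 1)!) = ((3p + 3)(p + 1)! - 3) + (3(p^2 + 3p + 3)(p + 1)!).
Simplifying, T(p+1) = (3(p+1) + 3)((p+1) + 1)! - 3,
which is the closed form with m = p+1.
This completes the induction.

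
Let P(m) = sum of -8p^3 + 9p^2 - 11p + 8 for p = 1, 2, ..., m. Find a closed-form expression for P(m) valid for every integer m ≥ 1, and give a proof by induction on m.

We claim P(m) = -m(2m^3 + m^2 + 3m - 4) for all m ≥ 1.
Base case (m = 1): P(1) = -2, and the closed form gives -2. They agree.
Suppose the result is true for m = p, so P(p) = p(-2p^3 - p^2 - 3p + 4).
Then P(p+1) = P(p) + (-8p^3 - 15p^2 - 17p - 2) = (p(-2p^3 - p^2 - 3p + 4)) + (-8p^3 - 15p^2 - 17p - 2).
Simplifying, P(p+1) = -(p + 1)(2p^3 + 7p^2 + 11p + 2) = -(p+1)(2(p+1)^3 + (p+1)^2 + 3(p+1) - 4),
which is the closed form with m = p+1.
This completes the induction.

P(m) = -m(2m^3 + m^2 + 3m - 4)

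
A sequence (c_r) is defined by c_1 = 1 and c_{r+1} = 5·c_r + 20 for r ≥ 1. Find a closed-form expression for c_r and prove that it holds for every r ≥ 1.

Computing the first terms: c_1 = 1, c_2 = 25, c_3 = 145. This suggests c_r = 6·5^(r - 1) - 5.
When r = 1: the formula gives 1 = 1 = c_1.
Inductive step: suppose the statement holds for some p ≥ 1, so c_p = 6·5^(p - 1) - 5.
Then c_{p+1} = 5·c_p + 20 = 5·(6·5^(p - 1) - 5) + 20 = 6·5^p - 5 = 6·5^((p+1) - 1) - 5,
which is the claimed formula at r = p+1.
This completes the induction.

c_r = 6·5^(r - 1) - 5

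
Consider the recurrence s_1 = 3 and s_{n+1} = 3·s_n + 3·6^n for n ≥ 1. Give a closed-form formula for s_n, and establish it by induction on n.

s_n = -3^n + 6^n

Computing the first terms: s_1 = 3, s_2 = 27, s_3 = 189. This suggests s_n = -3^n + 6^n.
Base step (n = 1): the formula gives 3 = 3 = s_1.
Inductive step: suppose the statement holds for some m ≥ 1, so s_m = -3^m + 6^m.
Then s_{m+1} = 3·s_m + 3·6^m = 3·(-3^m + 6^m) + 3·6^m = -3^(m + 1) + 6^(m + 1),
which is the claimed formula at n = m+1.
Hence, by induction on n, the claim holds for every n ≥ 1.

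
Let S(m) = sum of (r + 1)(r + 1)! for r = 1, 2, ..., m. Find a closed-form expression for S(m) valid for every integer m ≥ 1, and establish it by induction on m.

We claim S(m) = (m + 2)! - 2 for all m ≥ 1.
When m = 1: S(1) = 4, and the closed form gives 4. They agree.
Inductive step: assume the claim holds for m = r, so S(r) = (r + 2)! - 2.
Then S(r+1) = S(r) + ((r + 2)(r + 2)!) = ((r + 2)! - 2) + ((r + 2)(r + 2)!).
Simplifying, S(r+1) = ((r+1) + 2)! - 2,
which is the closed form with m = r+1.
By the principle of mathematical induction, the result holds for all m ≥ 1.

S(m) = (m + 2)! - 2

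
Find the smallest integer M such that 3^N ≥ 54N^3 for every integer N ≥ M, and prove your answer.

At N = 9: 19683 < 39366, so the inequality fails and M ≥ 10. We prove 3^N ≥ 54N^3 for all N ≥ 10.
Base case (N = 10): 3^N = 59049 and 54N^3 = 54000, so 59049 ≥ 54000.
Inductive step: suppose the statement holds for some k ≥ 10, so 3^k ≥ 54k^3.
Then 3^(k + 1) = 3·(3^k) ≥ 3·(54k^3).
Also, for k ≥ 10 we have 3·(54k^3) ≥ 54(k+1)^3, since 3 ≥ (1 + 1/k)^3 for all k ≥ 10.
Combining, 3^(k + 1) ≥ 54(k+1)^3.
Hence, by induction on N, the claim holds for every N ≥ 10.
Hence the smallest such M is 10.

M = 10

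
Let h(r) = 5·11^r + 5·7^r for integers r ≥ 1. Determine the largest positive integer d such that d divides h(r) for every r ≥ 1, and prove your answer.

Computing the first values: h(1) = 90 and h(2) = 850; gcd(90, 850) = 10, so d ≤ 10.
We prove 10 | 5·11^r + 5·7^r for all r ≥ 1 by induction on r.
For the base case r = 1: h(1) = 90 = 10·(9), so 10 | h(1).
Inductive step: suppose the statement holds for some i ≥ 1, i.e. 10 | h(i). Then
h(i+1) − 11·h(i) = (5·11^(i+1) + 5·7^(i+1)) − 11·(5·11^i + 5·7^i) = (5)·7^i·(7 − 11) = (-20)·7^i. Since 10 | h(i) by the inductive hypothesis, 10 | 11·h(i); and 10 | -20 since -20 = 10·-2. Therefore 10 | h(i+1).
Hence, by induction on r, the claim holds for every r ≥ 1.
Therefore the largest such d is 10.

d = 10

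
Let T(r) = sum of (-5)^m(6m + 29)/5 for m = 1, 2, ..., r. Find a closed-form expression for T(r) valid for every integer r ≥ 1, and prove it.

T(r) = (-5)^r(r + 5) - 5

We claim T(r) = (-5)^r(r + 5) - 5 for all r ≥ 1.
When r = 1: T(1) = -35, and the closed form gives -35. They agree.
Inductive step: assume the claim holds for r = m, so T(m) = (-5)^m(m + 5) - 5.
Then T(m+1) = T(m) + ((-5)^m(-6m - 35)) = ((-5)^m(m + 5) - 5) + ((-5)^m(-6m - 35)).
Simplifying, T(m+1) = -5(-5)^m·m - 30(-5)^m - 5 = (-5)^(m+1)((m+1) + 5) - 5,
which is the closed form with r = m+1.
By the principle of mathematical induction, the result holds for all r ≥ 1.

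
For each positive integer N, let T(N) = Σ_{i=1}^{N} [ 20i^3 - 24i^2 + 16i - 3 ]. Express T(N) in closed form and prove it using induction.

We claim T(N) = N(5N^3 + 2N^2 + N + 1) for all N ≥ 1.
When N = 1: T(1) = 9, and the closed form gives 9. They agree.
Inductive step: suppose the statement holds for some i ≥ 1, so T(i) = i(5i^3 + 2i^2 + i + 1).
Then T(i+1) = T(i) + (20i^3 + 36i^2 + 28i + 9) = (i(5i^3 + 2i^2 + i + 1)) + (20i^3 + 36i^2 + 28i + 9).
Simplifying, T(i+1) = (i + 1)(5i^3 + 17i^2 + 20i + 9) = (i+1)(5(i+1)^3 + 2(i+1)^2 + (i+1) + 1),
which is the closed form with N = i+1.
Hence, by induction on N, the claim holds for every N ≥ 1.

T(N) = N(5N^3 + 2N^2 + N + 1)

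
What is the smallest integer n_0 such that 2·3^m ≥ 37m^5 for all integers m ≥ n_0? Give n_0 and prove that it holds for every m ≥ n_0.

n_0 = 15

At m = 14: 9565938 < 19899488, so the inequality fails and n_0 ≥ 15. We prove 2·3^m ≥ 37m^5 for all m ≥ 15.
Base step (m = 15): 2·3^m = 28697814 and 37m^5 = 28096875, so 28697814 ≥ 28096875.
Suppose the result is true for m = i, so 2·3^i ≥ 37i^5.
Then 2·3^(i + 1) = 3·(2·3^i) ≥ 3·(37i^5).
Also, for i ≥ 15 we have 3·(37i^5) ≥ 37(i+1)^5, since 3 ≥ (1 + 1/i)^5 for all i ≥ 15.
Combining, 2·3^(i + 1) ≥ 37(i+1)^5.
By the principle of mathematical induction, the result holds for all m ≥ 15.
Hence the smallest such n_0 is 15.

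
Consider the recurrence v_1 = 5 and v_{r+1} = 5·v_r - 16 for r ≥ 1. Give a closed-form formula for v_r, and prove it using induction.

v_r = 5^(r - 1) + 4

Computing the first terms: v_1 = 5, v_2 = 9, v_3 = 29. This suggests v_r = 5^(r - 1) + 4.
When r = 1: the formula gives 5 = 5 = v_1.
Suppose the result is true for r = i, so v_i = 5^(i - 1) + 4.
Then v_{i+1} = 5·v_i - 16 = 5·(5^(i - 1) + 4) - 16 = 5^i + 4 = 5^((i+1) - 1) + 4,
which is the claimed formula at r = i+1.
Hence, by induction on r, the claim holds for every r ≥ 1.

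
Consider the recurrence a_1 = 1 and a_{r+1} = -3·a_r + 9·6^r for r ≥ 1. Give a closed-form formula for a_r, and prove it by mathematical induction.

a_r = -5(-3)^(r - 1) + 6^r

Computing the first terms: a_1 = 1, a_2 = 51, a_3 = 171. This suggests a_r = -5(-3)^(r - 1) + 6^r.
Base step (r = 1): the formula gives 1 = 1 = a_1.
Inductive step: assume the claim holds for r = j, so a_j = -5(-3)^(j - 1) + 6^j.
Then a_{j+1} = -3·a_j + 9·6^j = -3·(-5(-3)^(j - 1) + 6^j) + 9·6^j = -5(-3)^j + 6^(j + 1) = -5(-3)^((j+1) - 1) + 6^(j+1),
which is the claimed formula at r = j+1.
By the principle of mathematical induction, the result holds for all r ≥ 1.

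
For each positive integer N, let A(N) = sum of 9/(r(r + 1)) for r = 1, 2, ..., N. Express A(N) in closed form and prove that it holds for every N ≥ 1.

We claim A(N) = 9N/(N + 1) for all N ≥ 1.
Base case (N = 1): A(1) = 9/2, and the closed form gives 9/2. They agree.
Inductive step: assume the claim holds for N = r, so A(r) = 9r/(r + 1).
Then A(r+1) = A(r) + (9/((r + 1)(r + 2))) = (9r/(r + 1)) + (9/((r + 1)(r + 2))).
Simplifying, A(r+1) = 9(r + 1)/(r + 2) = 9(r+1)/((r+1) + 1),
which is the closed form with N = r+1.
Hence, by induction on N, the claim holds for every N ≥ 1.

A(N) = 9N/(N + 1)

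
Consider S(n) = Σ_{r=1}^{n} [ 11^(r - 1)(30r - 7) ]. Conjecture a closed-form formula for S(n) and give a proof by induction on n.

S(n) = 11^n(3n - 1) + 1

We claim S(n) = 11^n(3n - 1) + 1 for all n ≥ 1.
When n = 1: S(1) = 23, and the closed form gives 23. They agree.
Inductive step: suppose the statement holds for some r ≥ 1, so S(r) = 11^r(3r - 1) + 1.
Then S(r+1) = S(r) + (11^r(30r + 23)) = (11^r(3r - 1) + 1) + (11^r(30r + 23)).
Simplifying, S(r+1) = 33·11^r·r + 22·11^r + 1 = 11^(r+1)(3(r+1) - 1) + 1,
which is the closed form with n = r+1.
By the principle of mathematical induction, the result holds for all n ≥ 1.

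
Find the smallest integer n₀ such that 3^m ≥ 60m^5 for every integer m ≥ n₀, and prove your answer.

n₀ = 17

At m = 16: 43046721 < 62914560, so the inequality fails and n₀ ≥ 17. We prove 3^m ≥ 60m^5 for all m ≥ 17.
Base case (m = 17): 3^m = 129140163 and 60m^5 = 85191420, so 129140163 ≥ 85191420.
Inductive step: assume the claim holds for m = p, so 3^p ≥ 60p^5.
Then 3^(p + 1) = 3·(3^p) ≥ 3·(60p^5).
Also, for p ≥ 17 we have 3·(60p^5) ≥ 60(p+1)^5, since 3 ≥ (1 + 1/p)^5 for all p ≥ 17.
Combining, 3^(p + 1) ≥ 60(p+1)^5.
Hence, by induction on m, the claim holds for every m ≥ 17.
Hence the smallest such n₀ is 17.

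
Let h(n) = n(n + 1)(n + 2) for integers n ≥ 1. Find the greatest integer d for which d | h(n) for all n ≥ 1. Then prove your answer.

d = 6

Computing the first values: h(1) = 6 and h(2) = 24; gcd(6, 24) = 6, so d ≤ 6.
We prove 6 | n(n + 1)(n + 2) for all n ≥ 1 by induction on n.
Base case (n = 1): h(1) = 6 = 6·(1), so 6 | h(1).
For the inductive step, assume it holds for an arbitrary r ≥ 1, i.e. 6 | h(r). Then
h(r+1) − h(r) = (r+1)·(r+2)·(r+3) − r·(r+1)·(r+2) = (r+1)·(r+2)·[(r+3) − r] = 3·(r+1)·(r+2). The product of 2 consecutive integers is divisible by (2)! = 2, so h(r+1) − h(r) is divisible by 3·2 = 6. By the inductive hypothesis 6 | h(r), hence 6 | h(r+1).
By the principle of mathematical induction, the result holds for all n ≥ 1.
Therefore the largest such d is 6.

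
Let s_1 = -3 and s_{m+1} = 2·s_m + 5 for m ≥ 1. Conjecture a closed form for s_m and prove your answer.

s_m = 2^m - 5

Computing the first terms: s_1 = -3, s_2 = -1, s_3 = 3. This suggests s_m = 2^m - 5.
Base case (m = 1): the formula gives -3 = -3 = s_1.
Inductive step: suppose the statement holds for some p ≥ 1, so s_p = 2^p - 5.
Then s_{p+1} = 2·s_p + 5 = 2·(2^p - 5) + 5 = 2^(p + 1) - 5,
which is the claimed formula at m = p+1.
Hence, by induction on m, the claim holds for every m ≥ 1.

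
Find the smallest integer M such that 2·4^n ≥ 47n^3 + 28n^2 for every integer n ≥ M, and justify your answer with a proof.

At n = 6: 8192 < 11160, so the inequality fails and M ≥ 7. We prove 2·4^n ≥ 47n^3 + 28n^2 for all n ≥ 7.
Base step (n = 7): 2·4^n = 32768 and 47n^3 + 28n^2 = 17493, so 32768 ≥ 17493.
Inductive step: suppose the statement holds for some r ≥ 7, so 2·4^r ≥ 47r^3 + 28r^2.
Then 2·4^(r + 1) = 4·(2·4^r) ≥ 4·(47r^3 + 28r^2).
Also, for r ≥ 7 we have 4·(47r^3 + 28r^2) ≥ 47(r+1)^3 + 28(r+1)^2, since 4·(47r^3 + 28r^2) − (47(r+1)^3 + 28(r+1)^2) = 141r^3 - 57r^2 - 197r - 75, which is nonnegative for all r ≥ 7.
Combining, 2·4^(r + 1) ≥ 47(r+1)^3 + 28(r+1)^2.
By the principle of mathematical induction, the result holds for all n ≥ 7.
Hence the smallest such M is 7.

M = 7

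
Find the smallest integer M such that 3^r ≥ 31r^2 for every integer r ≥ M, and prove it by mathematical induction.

At r = 6: 729 < 1116, so the inequality fails and M ≥ 7. We prove 3^r ≥ 31r^2 for all r ≥ 7.
Base step (r = 7): 3^r = 2187 and 31r^2 = 1519, so 2187 ≥ 1519.
Inductive step: suppose the statement holds for some p ≥ 7, so 3^p ≥ 31p^2.
Then 3^(p + 1) = 3·(3^p) ≥ 3·(31p^2).
Also, for p ≥ 7 we have 3·(31p^2) ≥ 31(p+1)^2, since 3 ≥ (1 + 1/p)^2 for all p ≥ 7.
Combining, 3^(p + 1) ≥ 31(p+1)^2.
By the principle of mathematical induction, the result holds for all r ≥ 7.
Hence the smallest such M is 7.

M = 7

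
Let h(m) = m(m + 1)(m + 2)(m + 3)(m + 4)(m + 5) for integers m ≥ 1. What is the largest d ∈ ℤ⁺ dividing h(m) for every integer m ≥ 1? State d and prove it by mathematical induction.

Computing the first values: h(1) = 720 and h(2) = 5040; gcd(720, 5040) = 720, so d ≤ 720.
We prove 720 | m(m + 1)(m + 2)(m + 3)(m + 4)(m + 5) for all m ≥ 1 by induction on m.
Base case (m = 1): h(1) = 720 = 720·(1), so 720 | h(1).
Inductive step: assume the claim holds for m = j, i.e. 720 | h(j). Then
h(j+1) − h(j) = (j+1)·(j+2)·(j+3)·(j+4)·(j+5)·(j+6) − j·(j+1)·(j+2)·(j+3)·(j+4)·(j+5) = (j+1)·(j+2)·(j+3)·(j+4)·(j+5)·[(j+6) − j] = 6·(j+1)·(j+2)·(j+3)·(j+4)·(j+5). The product of 5 consecutive integers is divisible by (5)! = 120, so h(j+1) − h(j) is divisible by 6·120 = 720. By the inductive hypothesis 720 | h(j), hence 720 | h(j+1).
By the principle of mathematical induction, the result holds for all m ≥ 1.
Therefore the largest such d is 720.

d = 720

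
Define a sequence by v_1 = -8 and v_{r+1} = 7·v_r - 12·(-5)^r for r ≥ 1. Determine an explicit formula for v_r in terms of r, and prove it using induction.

v_r = (-5)^r - 3·7^(r - 1)

Computing the first terms: v_1 = -8, v_2 = 4, v_3 = -272. This suggests v_r = (-5)^r - 3·7^(r - 1).
When r = 1: the formula gives -8 = -8 = v_1.
Suppose the result is true for r = i, so v_i = (-5)^i - 3·7^(i - 1).
Then v_{i+1} = 7·v_i - 12·(-5)^i = 7·((-5)^i - 3·7^(i - 1)) - 12·(-5)^i = (-5)^(i + 1) - 3·7^i = (-5)^(i+1) - 3·7^((i+1) - 1),
which is the claimed formula at r = i+1.
By induction, the statement is established for all r ≥ 1.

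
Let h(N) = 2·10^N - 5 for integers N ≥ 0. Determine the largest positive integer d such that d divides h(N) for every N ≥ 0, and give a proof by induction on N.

d = 3

Computing the first values: h(0) = -3 and h(1) = 15; gcd(-3, 15) = 3, so d ≤ 3.
We prove 3 | 2·10^N - 5 for all N ≥ 0 by induction on N.
When N = 0: h(0) = -3 = 3·(-1), so 3 | h(0).
For the inductive step, assume it holds for an arbitrary m ≥ 0, i.e. 3 | h(m). Then
h(m+1) = 2·10^(m+1) - 5 = 10·(2·10^m - 5) + 45 = 10·h(m) + 45. The first term is divisible by 3 by the inductive hypothesis, and 45 is divisible by 3. Hence 3 | h(m+1).
Hence, by induction on N, the claim holds for every N ≥ 0.
Therefore the largest such d is 3.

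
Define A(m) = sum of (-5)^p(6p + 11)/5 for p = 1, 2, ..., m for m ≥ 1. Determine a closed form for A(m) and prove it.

A(m) = (-5)^m(m + 2) - 2

We claim A(m) = (-5)^m(m + 2) - 2 for all m ≥ 1.
Base case (m = 1): A(1) = -17, and the closed form gives -17. They agree.
Inductive step: assume the claim holds for m = p, so A(p) = (-5)^p(p + 2) - 2.
Then A(p+1) = A(p) + ((-5)^p(-6p - 17)) = ((-5)^p(p + 2) - 2) + ((-5)^p(-6p - 17)).
Simplifying, A(p+1) = -5(-5)^p·p - 15(-5)^p - 2 = (-5)^(p+1)((p+1) + 2) - 2,
which is the closed form with m = p+1.
Hence, by induction on m, the claim holds for every m ≥ 1.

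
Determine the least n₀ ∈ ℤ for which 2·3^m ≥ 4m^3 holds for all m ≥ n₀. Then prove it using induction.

n₀ = 6

At m = 5: 486 < 500, so the inequality fails and n₀ ≥ 6. We prove 2·3^m ≥ 4m^3 for all m ≥ 6.
When m = 6: 2·3^m = 1458 and 4m^3 = 864, so 1458 ≥ 864.
Inductive step: suppose the statement holds for some p ≥ 6, so 2·3^p ≥ 4p^3.
Then 2·3^(p + 1) = 3·(2·3^p) ≥ 3·(4p^3).
Also, for p ≥ 6 we have 3·(4p^3) ≥ 4(p+1)^3, since 3 ≥ (1 + 1/p)^3 for all p ≥ 6.
Combining, 2·3^(p + 1) ≥ 4(p+1)^3.
This completes the induction.
Hence the smallest such n₀ is 6.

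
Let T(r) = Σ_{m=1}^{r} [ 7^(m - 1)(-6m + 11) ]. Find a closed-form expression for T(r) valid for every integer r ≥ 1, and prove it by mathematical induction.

We claim T(r) = 7^r(-r + 2) - 2 for all r ≥ 1.
When r = 1: T(1) = 5, and the closed form gives 5. They agree.
Inductive step: assume the claim holds for r = m, so T(m) = 7^m(-m + 2) - 2.
Then T(m+1) = T(m) + (7^m(-6m + 5)) = (7^m(-m + 2) - 2) + (7^m(-6m + 5)).
Simplifying, T(m+1) = -7^(m + 1)m + 7^(m + 1) - 2 = 7^(m+1)(-(m+1) + 2) - 2,
which is the closed form with r = m+1.
Hence, by induction on r, the claim holds for every r ≥ 1.

T(r) = 7^r(-r + 2) - 2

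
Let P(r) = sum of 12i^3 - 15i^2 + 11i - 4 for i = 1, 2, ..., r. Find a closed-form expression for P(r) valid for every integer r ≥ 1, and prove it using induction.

P(r) = r(3r^3 + r^2 + r - 1)

We claim P(r) = r(3r^3 + r^2 + r - 1) for all r ≥ 1.
Base case (r = 1): P(1) = 4, and the closed form gives 4. They agree.
Suppose the result is true for r = i, so P(i) = i(3i^3 + i^2 + i - 1).
Then P(i+1) = P(i) + (12i^3 + 21i^2 + 17i + 4) = (i(3i^3 + i^2 + i - 1)) + (12i^3 + 21i^2 + 17i + 4).
Simplifying, P(i+1) = (i + 1)(3i^3 + 10i^2 + 12i + 4) = (i+1)(3(i+1)^3 + (i+1)^2 + (i+1) - 1),
which is the closed form with r = i+1.
This completes the induction.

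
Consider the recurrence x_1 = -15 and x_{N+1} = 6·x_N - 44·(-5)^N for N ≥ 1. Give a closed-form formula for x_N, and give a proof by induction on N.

x_N = 4(-5)^N + 5·6^(N - 1)

Computing the first terms: x_1 = -15, x_2 = 130, x_3 = -320. This suggests x_N = 4(-5)^N + 5·6^(N - 1).
Base case (N = 1): the formula gives -15 = -15 = x_1.
Inductive step: assume the claim holds for N = k, so x_k = 4(-5)^k + 5·6^(k - 1).
Then x_{k+1} = 6·x_k - 44·(-5)^k = 6·(4(-5)^k + 5·6^(k - 1)) - 44·(-5)^k = 4(-5)^(k + 1) + 5·6^k = 4(-5)^(k+1) + 5·6^((k+1) - 1),
which is the claimed formula at N = k+1.
By induction, the statement is established for all N ≥ 1.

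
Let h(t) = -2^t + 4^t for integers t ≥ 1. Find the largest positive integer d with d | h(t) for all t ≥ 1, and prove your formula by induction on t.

d = 2

Computing the first values: h(1) = 2 and h(2) = 12; gcd(2, 12) = 2, so d ≤ 2.
We prove 2 | -2^t + 4^t for all t ≥ 1 by induction on t.
Base case (t = 1): h(1) = 2 = 2·(1), so 2 | h(1).
Inductive step: assume the claim holds for t = k, i.e. 2 | h(k). Then
4^{k+1} − 2^{k+1} = 4·4^k − 2·2^k = 4·(4^k − 2^k) + (2)·2^k. The first term is divisible by 2 by the inductive hypothesis, and the second term (2)·2^k is divisible by 2 since 2 | 2. Hence 2 | h(k+1).
Hence, by induction on t, the claim holds for every t ≥ 1.
Therefore the largest such d is 2.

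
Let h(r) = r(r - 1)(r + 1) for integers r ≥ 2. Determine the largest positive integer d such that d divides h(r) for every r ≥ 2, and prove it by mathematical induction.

Computing the first values: h(2) = 6 and h(3) = 24; gcd(6, 24) = 6, so d ≤ 6.
We prove 6 | r(r - 1)(r + 1) for all r ≥ 2 by induction on r.
When r = 2: h(2) = 6 = 6·(1), so 6 | h(2).
Suppose the result is true for r = m, i.e. 6 | h(m). Then
h(m+1) − h(m) = m·(m+1)·(m+2) − (m-1)·m·(m+1) = m·(m+1)·[(m+2) − (m-1)] = 3·m·(m+1). The product of 2 consecutive integers is divisible by (2)! = 2, so h(m+1) − h(m) is divisible by 3·2 = 6. By the inductive hypothesis 6 | h(m), hence 6 | h(m+1).
This completes the induction.
Therefore the largest such d is 6.

d = 6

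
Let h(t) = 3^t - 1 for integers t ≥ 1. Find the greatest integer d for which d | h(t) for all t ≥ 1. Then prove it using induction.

d = 2

Computing the first values: h(1) = 2 and h(2) = 8; gcd(2, 8) = 2, so d ≤ 2.
We prove 2 | 3^t - 1 for all t ≥ 1 by induction on t.
When t = 1: h(1) = 2 = 2·(1), so 2 | h(1).
For the inductive step, assume it holds for an arbitrary k ≥ 1, i.e. 2 | h(k). Then
3^{k+1} − 1^{k+1} = 3·3^k − 1·1^k = 3·(3^k − 1^k) + (2)·1^k. The first term is divisible by 2 by the inductive hypothesis, and the second term (2)·1^k is divisible by 2 since 2 | 2. Hence 2 | h(k+1).
By induction, the statement is established for all t ≥ 1.
Therefore the largest such d is 2.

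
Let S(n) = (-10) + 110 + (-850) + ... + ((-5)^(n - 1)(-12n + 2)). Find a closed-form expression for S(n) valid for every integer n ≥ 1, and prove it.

We claim S(n) = 2(-5)^n·n for all n ≥ 1.
Base step (n = 1): S(1) = -10, and the closed form gives -10. They agree.
Inductive step: assume the claim holds for n = m, so S(m) = 2(-5)^m·m.
Then S(m+1) = S(m) + ((-5)^m(-12m - 10)) = (2(-5)^m·m) + ((-5)^m(-12m - 10)).
Simplifying, S(m+1) = (-5)^(m + 1)(2m + 2) = 2(-5)^(m+1)·(m+1),
which is the closed form with n = m+1.
By the principle of mathematical induction, the result holds for all n ≥ 1.

S(n) = 2(-5)^n·n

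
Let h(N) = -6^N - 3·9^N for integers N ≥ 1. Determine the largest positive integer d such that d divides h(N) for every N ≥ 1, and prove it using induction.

d = 3

Computing the first values: h(1) = -33 and h(2) = -279; gcd(-33, -279) = 3, so d ≤ 3.
We prove 3 | -6^N - 3·9^N for all N ≥ 1 by induction on N.
Base step (N = 1): h(1) = -33 = 3·(-11), so 3 | h(1).
Inductive step: suppose the statement holds for some p ≥ 1, i.e. 3 | h(p). Then
h(p+1) − 9·h(p) = (-6^(p+1) - 3·9^(p+1)) − 9·(-6^p - 3·9^p) = (-1)·6^p·(6 − 9) = (3)·6^p. Since 3 | h(p) by the inductive hypothesis, 3 | 9·h(p); and 3 | 3 since 3 = 3·1. Therefore 3 | h(p+1).
By induction, the statement is established for all N ≥ 1.
Therefore the largest such d is 3.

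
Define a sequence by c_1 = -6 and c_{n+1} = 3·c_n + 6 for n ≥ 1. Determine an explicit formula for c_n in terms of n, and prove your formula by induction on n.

c_n = -3^n - 3

Computing the first terms: c_1 = -6, c_2 = -12, c_3 = -30. This suggests c_n = -3^n - 3.
When n = 1: the formula gives -6 = -6 = c_1.
Inductive step: assume the claim holds for n = p, so c_p = -3^p - 3.
Then c_{p+1} = 3·c_p + 6 = 3·(-3^p - 3) + 6 = -3^(p + 1) - 3,
which is the claimed formula at n = p+1.
This completes the induction.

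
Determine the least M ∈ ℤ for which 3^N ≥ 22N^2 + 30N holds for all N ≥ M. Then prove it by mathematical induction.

At N = 6: 729 < 972, so the inequality fails and M ≥ 7. We prove 3^N ≥ 22N^2 + 30N for all N ≥ 7.
Base step (N = 7): 3^N = 2187 and 22N^2 + 30N = 1288, so 2187 ≥ 1288.
Suppose the result is true for N = k, so 3^k ≥ 22k^2 + 30k.
Then 3^(k + 1) = 3·(3^k) ≥ 3·(22k^2 + 30k).
Also, for k ≥ 7 we have 3·(22k^2 + 30k) ≥ 22(k+1)^2 + 30(k+1), since 3·(22k^2 + 30k) − (22(k+1)^2 + 30(k+1)) = 44k^2 + 16k - 52, which is nonnegative for all k ≥ 7.
Combining, 3^(k + 1) ≥ 22(k+1)^2 + 30(k+1).
Hence, by induction on N, the claim holds for every N ≥ 7.
Hence the smallest such M is 7.

M = 7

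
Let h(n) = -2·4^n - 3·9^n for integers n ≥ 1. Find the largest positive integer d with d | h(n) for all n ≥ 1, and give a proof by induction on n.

Computing the first values: h(1) = -35 and h(2) = -275; gcd(-35, -275) = 5, so d ≤ 5.
We prove 5 | -2·4^n - 3·9^n for all n ≥ 1 by induction on n.
Base case (n = 1): h(1) = -35 = 5·(-7), so 5 | h(1).
Suppose the result is true for n = p, i.e. 5 | h(p). Then
h(p+1) − 9·h(p) = (-2·4^(p+1) - 3·9^(p+1)) − 9·(-2·4^p - 3·9^p) = (-2)·4^p·(4 − 9) = (10)·4^p. Since 5 | h(p) by the inductive hypothesis, 5 | 9·h(p); and 5 | 10 since 10 = 5·2. Therefore 5 | h(p+1).
This completes the induction.
Therefore the largest such d is 5.

d = 5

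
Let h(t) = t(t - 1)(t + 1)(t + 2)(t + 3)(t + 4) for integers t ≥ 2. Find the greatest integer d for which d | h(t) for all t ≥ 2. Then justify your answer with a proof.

d = 720

Computing the first values: h(2) = 720 and h(3) = 5040; gcd(720, 5040) = 720, so d ≤ 720.
We prove 720 | t(t - 1)(t + 1)(t + 2)(t + 3)(t + 4) for all t ≥ 2 by induction on t.
Base step (t = 2): h(2) = 720 = 720·(1), so 720 | h(2).
Inductive step: assume the claim holds for t = r, i.e. 720 | h(r). Then
h(r+1) − h(r) = r·(r+1)·(r+2)·(r+3)·(r+4)·(r+5) − (r-1)·r·(r+1)·(r+2)·(r+3)·(r+4) = r·(r+1)·(r+2)·(r+3)·(r+4)·[(r+5) − (r-1)] = 6·r·(r+1)·(r+2)·(r+3)·(r+4). The product of 5 consecutive integers is divisible by (5)! = 120, so h(r+1) − h(r) is divisible by 6·120 = 720. By the inductive hypothesis 720 | h(r), hence 720 | h(r+1).
This completes the induction.
Therefore the largest such d is 720.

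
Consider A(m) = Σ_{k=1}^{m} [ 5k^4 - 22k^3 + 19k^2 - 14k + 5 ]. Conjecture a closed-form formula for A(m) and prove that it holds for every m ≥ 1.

We claim A(m) = m(m^4 - 3m^3 - 3m^2 - 3m + 1) for all m ≥ 1.
When m = 1: A(1) = -7, and the closed form gives -7. They agree.
Suppose the result is true for m = k, so A(k) = k(k^4 - 3k^3 - 3k^2 - 3k + 1).
Then A(k+1) = A(k) + (5k^4 - 2k^3 - 17k^2 - 22k - 7) = (k(k^4 - 3k^3 - 3k^2 - 3k + 1)) + (5k^4 - 2k^3 - 17k^2 - 22k - 7).
Simplifying, A(k+1) = (k + 1)(k^4 + k^3 - 6k^2 - 14k - 7) = (k+1)((k+1)^4 - 3(k+1)^3 - 3(k+1)^2 - 3(k+1) + 1),
which is the closed form with m = k+1.
By the principle of mathematical induction, the result holds for all m ≥ 1.

A(m) = m(m^4 - 3m^3 - 3m^2 - 3m + 1)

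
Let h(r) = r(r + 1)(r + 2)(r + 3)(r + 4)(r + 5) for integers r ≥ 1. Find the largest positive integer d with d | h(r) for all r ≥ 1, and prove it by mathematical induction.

Computing the first values: h(1) = 720 and h(2) = 5040; gcd(720, 5040) = 720, so d ≤ 720.
We prove 720 | r(r + 1)(r + 2)(r + 3)(r + 4)(r + 5) for all r ≥ 1 by induction on r.
Base step (r = 1): h(1) = 720 = 720·(1), so 720 | h(1).
For the inductive step, assume it holds for an arbitrary k ≥ 1, i.e. 720 | h(k). Then
h(k+1) − h(k) = (k+1)·(k+2)·(k+3)·(k+4)·(k+5)·(k+6) − k·(k+1)·(k+2)·(k+3)·(k+4)·(k+5) = (k+1)·(k+2)·(k+3)·(k+4)·(k+5)·[(k+6) − k] = 6·(k+1)·(k+2)·(k+3)·(k+4)·(k+5). The product of 5 consecutive integers is divisible by (5)! = 120, so h(k+1) − h(k) is divisible by 6·120 = 720. By the inductive hypothesis 720 | h(k), hence 720 | h(k+1).
By the principle of mathematical induction, the result holds for all r ≥ 1.
Therefore the largest such d is 720.

d = 720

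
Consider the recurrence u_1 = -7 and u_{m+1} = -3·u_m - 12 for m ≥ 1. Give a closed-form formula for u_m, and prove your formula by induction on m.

u_m = -4(-3)^(m - 1) - 3

Computing the first terms: u_1 = -7, u_2 = 9, u_3 = -39. This suggests u_m = -4(-3)^(m - 1) - 3.
Base case (m = 1): the formula gives -7 = -7 = u_1.
Inductive step: assume the claim holds for m = i, so u_i = -4(-3)^(i - 1) - 3.
Then u_{i+1} = -3·u_i - 12 = -3·(-4(-3)^(i - 1) - 3) - 12 = -4(-3)^i - 3 = -4(-3)^((i+1) - 1) - 3,
which is the claimed formula at m = i+1.
By induction, the statement is established for all m ≥ 1.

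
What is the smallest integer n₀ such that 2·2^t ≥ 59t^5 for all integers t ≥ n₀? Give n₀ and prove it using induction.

n₀ = 30

At t = 29: 1073741824 < 1210157791, so the inequality fails and n₀ ≥ 30. We prove 2·2^t ≥ 59t^5 for all t ≥ 30.
Base step (t = 30): 2·2^t = 2147483648 and 59t^5 = 1433700000, so 2147483648 ≥ 1433700000.
Inductive step: suppose the statement holds for some k ≥ 30, so 2·2^k ≥ 59k^5.
Then 2·2^(k + 1) = 2·(2·2^k) ≥ 2·(59k^5).
Also, for k ≥ 30 we have 2·(59k^5) ≥ 59(k+1)^5, since 2 ≥ (1 + 1/k)^5 for all k ≥ 30.
Combining, 2·2^(k + 1) ≥ 59(k+1)^5.
By the principle of mathematical induction, the result holds for all t ≥ 30.
Hence the smallest such n₀ is 30.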